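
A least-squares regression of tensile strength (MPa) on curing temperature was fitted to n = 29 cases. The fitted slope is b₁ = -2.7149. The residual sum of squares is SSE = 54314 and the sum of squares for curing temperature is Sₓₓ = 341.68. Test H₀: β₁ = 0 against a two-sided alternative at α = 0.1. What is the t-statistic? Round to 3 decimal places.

t = -1.119

MSE = SSE/(n − 2) = 54314/27 = 2011.63.
SE(b₁) = √(MSE/Sₓₓ) = √(2011.63/341.68) = 2.42641.
t = -2.7149 / 2.42641 = -1.119.
df = n − 2 = 27.
Two-sided p ≈ 0.2730, which is ≥ 0.1, so fail to reject H₀.
The data do not give significant evidence of an association between curing temperature and tensile strength.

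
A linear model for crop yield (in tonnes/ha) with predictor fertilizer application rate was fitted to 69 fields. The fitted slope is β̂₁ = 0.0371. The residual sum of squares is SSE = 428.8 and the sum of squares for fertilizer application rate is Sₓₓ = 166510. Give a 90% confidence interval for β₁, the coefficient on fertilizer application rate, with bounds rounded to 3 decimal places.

MSE = SSE/(n − 2) = 428.8/67 = 6.4.
SE(β̂₁) = √(MSE/Sₓₓ) = √(6.4/166510) = 0.00619969.
df = n − 2 = 67.
t* = t_{0.05, 67} = 1.667916.
Margin = t* × SE = 1.667916 × 0.00619969 = 0.01034.
CI: 0.0371 ± 0.01034 → (0.027, 0.047).
With 90% confidence, each one-unit increase in fertilizer application rate is associated with a change of between 0.027 and 0.047 tonnes/ha in crop yield.

(0.027, 0.047)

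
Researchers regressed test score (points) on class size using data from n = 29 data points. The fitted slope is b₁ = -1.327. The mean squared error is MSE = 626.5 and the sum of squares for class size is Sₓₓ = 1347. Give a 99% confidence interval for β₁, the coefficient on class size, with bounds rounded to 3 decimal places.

(-3.217, 0.563)

SE(b₁) = √(MSE/Sₓₓ) = √(626.5/1347) = 0.681988.
df = n − 2 = 27.
t* = t_{0.005, 27} = 2.770683.
Margin = t* × SE = 2.770683 × 0.681988 = 1.88957.
CI: -1.327 ± 1.88957 → (-3.217, 0.563).
With 99% confidence, each one-unit increase in class size is associated with a change of between -3.217 and 0.563 points in test score.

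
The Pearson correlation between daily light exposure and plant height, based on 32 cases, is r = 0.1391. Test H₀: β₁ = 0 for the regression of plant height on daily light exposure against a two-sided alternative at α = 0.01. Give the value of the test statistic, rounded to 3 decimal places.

t = r·√(n − 2)/√(1 − r²) = 0.1391·√30/√0.980651 = 0.769.
df = n − 2 = 30.
Two-sided p ≈ 0.4477, which is ≥ 0.01, so fail to reject H₀.
The data do not give significant evidence of a linear association between daily light exposure and plant height.

t = 0.769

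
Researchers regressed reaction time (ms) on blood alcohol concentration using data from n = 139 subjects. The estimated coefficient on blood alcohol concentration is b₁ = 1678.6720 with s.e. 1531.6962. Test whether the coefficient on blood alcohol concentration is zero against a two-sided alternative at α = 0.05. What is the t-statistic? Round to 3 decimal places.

t = 1.096

H₀: β₁ = 0 vs H₁: β₁ ≠ 0.
t = (b₁ − β₁⁰)/SE = 1678.6720 / 1531.6962 = 1.096.
df = n − 2 = 139 − 2 = 137.
Two-sided p ≈ 0.2750, which is ≥ 0.05, so fail to reject H₀.
The data do not give significant evidence of an association between blood alcohol concentration and reaction time.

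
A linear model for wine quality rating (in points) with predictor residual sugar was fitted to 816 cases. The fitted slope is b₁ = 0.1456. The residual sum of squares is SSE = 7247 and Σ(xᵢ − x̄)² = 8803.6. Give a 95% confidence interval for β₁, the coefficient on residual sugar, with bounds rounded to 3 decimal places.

(0.083, 0.208)

MSE = SSE/(n − 2) = 7247/814 = 8.90295.
SE(b₁) = √(MSE/Sₓₓ) = √(8.90295/8803.6) = 0.0318007.
df = n − 2 = 814.
t* = t_{0.025, 814} = 1.962883.
Margin = t* × SE = 1.962883 × 0.0318007 = 0.06242.
CI: 0.1456 ± 0.06242 → (0.083, 0.208).
With 95% confidence, each one-unit increase in residual sugar is associated with a change of between 0.083 and 0.208 points in wine quality rating.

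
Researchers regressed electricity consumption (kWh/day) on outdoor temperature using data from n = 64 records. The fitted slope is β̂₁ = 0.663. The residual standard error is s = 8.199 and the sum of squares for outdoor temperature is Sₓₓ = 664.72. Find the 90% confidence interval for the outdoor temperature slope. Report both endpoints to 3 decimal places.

SE(β̂₁) = s/√Sₓₓ = 8.199/√664.72 = 0.318011.
df = n − 2 = 62.
t* = t_{0.05, 62} = 1.669804.
Margin = t* × SE = 1.669804 × 0.318011 = 0.53102.
CI: 0.663 ± 0.53102 → (0.132, 1.194).
With 90% confidence, each one-unit increase in outdoor temperature is associated with a change of between 0.132 and 1.194 kWh/day in electricity consumption.

(0.132, 1.194)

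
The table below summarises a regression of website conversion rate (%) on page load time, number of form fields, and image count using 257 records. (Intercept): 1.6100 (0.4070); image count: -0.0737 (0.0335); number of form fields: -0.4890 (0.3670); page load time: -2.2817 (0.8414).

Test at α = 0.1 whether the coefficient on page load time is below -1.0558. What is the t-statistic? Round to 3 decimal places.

t = -1.457

Read off: b = -2.2817, SE = 0.8414 for page load time.
H₀: β₁ = -1.0558 vs H₁: β₁ < -1.0558.
t = (-2.2817 − (-1.0558)) / 0.8414 = -1.457.
df = n − k − 1 = 257 − 3 − 1 = 253.
One-sided p ≈ 0.0732, which is < 0.1, so reject H₀.
There is evidence that the true slope on page load time is below -1.0558 % per unit, holding the other predictors fixed.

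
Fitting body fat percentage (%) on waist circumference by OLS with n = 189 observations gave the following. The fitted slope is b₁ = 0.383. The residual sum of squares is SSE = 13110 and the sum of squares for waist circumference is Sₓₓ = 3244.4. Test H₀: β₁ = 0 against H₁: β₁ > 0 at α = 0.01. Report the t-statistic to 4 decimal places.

MSE = SSE/(n − 2) = 13110/187 = 70.107.
SE(b₁) = √(MSE/Sₓₓ) = √(70.107/3244.4) = 0.146999.
t = 0.383 / 0.146999 = 2.6055.
df = n − 2 = 187.
One-sided p ≈ 0.0050, which is < 0.01, so reject H₀.
There is evidence that the true slope on waist circumference is positive.

t = 2.6055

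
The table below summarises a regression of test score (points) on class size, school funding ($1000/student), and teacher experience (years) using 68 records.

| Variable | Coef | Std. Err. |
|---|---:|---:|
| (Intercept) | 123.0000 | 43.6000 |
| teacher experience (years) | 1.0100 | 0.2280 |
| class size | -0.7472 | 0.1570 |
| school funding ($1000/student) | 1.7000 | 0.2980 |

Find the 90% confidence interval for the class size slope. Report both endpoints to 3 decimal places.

(-1.009, -0.485)

Read off: b = -0.7472, SE = 0.1570 for class size.
df = n − k − 1 = 68 − 3 − 1 = 64.
t* = t_{0.05, 64} = 1.669013.
Margin = t* × SE = 1.669013 × 0.1570 = 0.26204.
CI: -0.7472 ± 0.26204 → (-1.009, -0.485).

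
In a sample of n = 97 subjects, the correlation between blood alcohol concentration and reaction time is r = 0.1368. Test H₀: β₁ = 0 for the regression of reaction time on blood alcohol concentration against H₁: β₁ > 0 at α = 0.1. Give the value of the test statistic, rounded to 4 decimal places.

t = 1.3460

t = r·√(n − 2)/√(1 − r²) = 0.1368·√95/√0.981286 = 1.3460.
df = n − 2 = 95.
One-sided p ≈ 0.0908, which is < 0.1, so reject H₀.
There is evidence of a linear association between blood alcohol concentration and reaction time.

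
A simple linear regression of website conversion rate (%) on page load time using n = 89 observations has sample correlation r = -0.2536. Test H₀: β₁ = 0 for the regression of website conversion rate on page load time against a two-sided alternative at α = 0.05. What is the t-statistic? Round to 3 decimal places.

t = r·√(n − 2)/√(1 − r²) = -0.2536·√87/√0.935687 = -2.445.
df = n − 2 = 87.
Two-sided p ≈ 0.0165, which is < 0.05, so reject H₀.
There is evidence of a linear association between page load time and website conversion rate.

t = -2.445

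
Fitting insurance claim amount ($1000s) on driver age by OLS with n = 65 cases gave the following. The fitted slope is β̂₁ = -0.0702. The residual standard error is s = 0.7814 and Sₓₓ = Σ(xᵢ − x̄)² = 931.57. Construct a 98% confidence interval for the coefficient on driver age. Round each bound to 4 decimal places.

SE(β̂₁) = s/√Sₓₓ = 0.7814/√931.57 = 0.0256015.
df = n − 2 = 63.
t* = t_{0.01, 63} = 2.387008.
Margin = t* × SE = 2.387008 × 0.0256015 = 0.061111.
CI: -0.0702 ± 0.061111 → (-0.1313, -0.0091).
With 98% confidence, each one-unit increase in driver age is associated with a change of between -0.1313 and -0.0091 $1000s in insurance claim amount.

(-0.1313, -0.0091)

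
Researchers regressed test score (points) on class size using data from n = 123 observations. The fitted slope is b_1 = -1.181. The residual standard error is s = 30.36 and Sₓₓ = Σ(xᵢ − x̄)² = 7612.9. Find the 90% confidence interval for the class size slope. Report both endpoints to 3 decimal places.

(-1.758, -0.604)

SE(b_1) = s/√Sₓₓ = 30.36/√7612.9 = 0.347958.
df = n − 2 = 121.
t* = t_{0.05, 121} = 1.657544.
Margin = t* × SE = 1.657544 × 0.347958 = 0.57676.
CI: -1.181 ± 0.57676 → (-1.758, -0.604).
With 90% confidence, each one-unit increase in class size is associated with a change of between -1.758 and -0.604 points in test score.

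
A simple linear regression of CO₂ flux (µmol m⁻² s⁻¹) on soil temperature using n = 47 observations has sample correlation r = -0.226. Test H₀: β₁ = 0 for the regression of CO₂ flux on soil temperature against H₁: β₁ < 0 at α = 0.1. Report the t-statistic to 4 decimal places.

t = r·√(n − 2)/√(1 − r²) = -0.226·√45/√0.948924 = -1.5563.
df = n − 2 = 45.
One-sided p ≈ 0.0633, which is < 0.1, so reject H₀.
There is evidence of a linear association between soil temperature and CO₂ flux.

t = -1.5563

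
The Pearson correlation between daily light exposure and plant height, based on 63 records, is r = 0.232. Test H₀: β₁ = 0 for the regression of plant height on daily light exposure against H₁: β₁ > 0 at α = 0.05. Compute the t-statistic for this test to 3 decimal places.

t = r·√(n − 2)/√(1 − r²) = 0.232·√61/√0.946176 = 1.863.
df = n − 2 = 61.
One-sided p ≈ 0.0337, which is < 0.05, so reject H₀.
There is evidence of a linear association between daily light exposure and plant height.

t = 1.863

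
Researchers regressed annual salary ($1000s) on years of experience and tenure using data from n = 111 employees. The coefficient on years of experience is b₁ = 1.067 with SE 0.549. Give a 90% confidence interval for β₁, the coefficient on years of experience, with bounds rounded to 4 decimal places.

df = n − k − 1 = 111 − 2 − 1 = 108.
t* = t_{0.05, 108} = 1.659085.
Margin = t* × SE = 1.659085 × 0.549 = 0.910838.
CI: 1.067 ± 0.910838 → (0.1562, 1.9778).
With 90% confidence, each one-unit increase in years of experience is associated with a change of between 0.1562 and 1.9778 $1000s in annual salary, holding the other predictors fixed.

(0.1562, 1.9778)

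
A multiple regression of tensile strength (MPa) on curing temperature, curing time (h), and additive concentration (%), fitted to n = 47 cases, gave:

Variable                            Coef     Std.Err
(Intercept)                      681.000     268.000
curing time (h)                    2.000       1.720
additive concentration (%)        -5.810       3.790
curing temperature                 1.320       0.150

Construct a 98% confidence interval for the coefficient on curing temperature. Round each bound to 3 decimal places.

(0.958, 1.682)

Read off: b = 1.320, SE = 0.150 for curing temperature.
df = n − k − 1 = 47 − 3 − 1 = 43.
t* = t_{0.01, 43} = 2.41625.
Margin = t* × SE = 2.41625 × 0.150 = 0.36244.
CI: 1.320 ± 0.36244 → (0.958, 1.682).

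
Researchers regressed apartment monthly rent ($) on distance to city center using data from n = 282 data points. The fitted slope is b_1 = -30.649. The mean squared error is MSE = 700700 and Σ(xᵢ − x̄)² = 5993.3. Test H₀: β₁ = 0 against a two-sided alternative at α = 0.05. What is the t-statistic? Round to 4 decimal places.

t = -2.8345

SE(b_1) = √(MSE/Sₓₓ) = √(700700/5993.3) = 10.8127.
t = -30.649 / 10.8127 = -2.8345.
df = n − 2 = 280.
Two-sided p ≈ 0.0049, which is < 0.05, so reject H₀.
There is evidence that distance to city center is associated with apartment monthly rent.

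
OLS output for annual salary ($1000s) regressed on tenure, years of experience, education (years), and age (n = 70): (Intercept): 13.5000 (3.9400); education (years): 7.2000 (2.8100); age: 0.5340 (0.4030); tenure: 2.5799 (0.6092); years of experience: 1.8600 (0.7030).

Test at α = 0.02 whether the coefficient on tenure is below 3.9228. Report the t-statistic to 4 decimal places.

Read off: b = 2.5799, SE = 0.6092 for tenure.
H₀: β₁ = 3.9228 vs H₁: β₁ < 3.9228.
t = (2.5799 − 3.9228) / 0.6092 = -2.2044.
df = n − k − 1 = 70 − 4 − 1 = 65.
One-sided p ≈ 0.0155, which is < 0.02, so reject H₀.
There is evidence that the true slope on tenure is below 3.9228 $1000s per unit, holding the other predictors fixed.

t = -2.2044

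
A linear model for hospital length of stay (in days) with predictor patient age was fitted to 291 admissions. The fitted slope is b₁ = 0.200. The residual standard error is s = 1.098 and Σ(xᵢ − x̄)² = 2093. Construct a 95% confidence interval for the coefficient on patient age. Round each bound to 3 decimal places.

(0.153, 0.247)

SE(b₁) = s/√Sₓₓ = 1.098/√2093 = 0.0240004.
df = n − 2 = 289.
t* = t_{0.025, 289} = 1.968206.
Margin = t* × SE = 1.968206 × 0.0240004 = 0.04724.
CI: 0.200 ± 0.04724 → (0.153, 0.247).
With 95% confidence, each one-unit increase in patient age is associated with a change of between 0.153 and 0.247 days in hospital length of stay.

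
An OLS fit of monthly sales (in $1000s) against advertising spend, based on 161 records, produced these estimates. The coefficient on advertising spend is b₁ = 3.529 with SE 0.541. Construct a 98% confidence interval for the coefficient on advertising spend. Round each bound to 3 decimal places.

(2.258, 4.800)

df = n − 2 = 161 − 2 = 159.
t* = t_{0.01, 159} = 2.350029.
Margin = t* × SE = 2.350029 × 0.541 = 1.27137.
CI: 3.529 ± 1.27137 → (2.258, 4.800).
With 98% confidence, each one-unit increase in advertising spend is associated with a change of between 2.258 and 4.800 $1000s in monthly sales.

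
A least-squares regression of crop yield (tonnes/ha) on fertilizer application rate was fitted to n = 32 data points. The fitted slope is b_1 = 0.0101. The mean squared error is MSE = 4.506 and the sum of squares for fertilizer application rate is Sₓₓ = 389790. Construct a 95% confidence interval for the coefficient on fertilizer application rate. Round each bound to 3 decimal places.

(0.003, 0.017)

SE(b_1) = √(MSE/Sₓₓ) = √(4.506/389790) = 0.00340001.
df = n − 2 = 30.
t* = t_{0.025, 30} = 2.042272.
Margin = t* × SE = 2.042272 × 0.00340001 = 0.00694.
CI: 0.0101 ± 0.00694 → (0.003, 0.017).
With 95% confidence, each one-unit increase in fertilizer application rate is associated with a change of between 0.003 and 0.017 tonnes/ha in crop yield.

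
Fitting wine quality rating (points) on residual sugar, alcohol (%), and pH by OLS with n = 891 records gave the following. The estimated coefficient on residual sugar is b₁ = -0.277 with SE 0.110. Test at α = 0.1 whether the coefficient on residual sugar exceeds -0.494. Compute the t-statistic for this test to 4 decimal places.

t = 1.9727

H₀: β₁ = -0.494 vs H₁: β₁ > -0.494.
t = (b₁ − β₁⁰)/SE = (-0.277 − (-0.494)) / 0.110 = 1.9727.
df = n − k − 1 = 891 − 3 − 1 = 887.
One-sided p ≈ 0.0244, which is < 0.1, so reject H₀.
There is evidence that the true slope on residual sugar exceeds -0.494 points per unit, holding the other predictors fixed.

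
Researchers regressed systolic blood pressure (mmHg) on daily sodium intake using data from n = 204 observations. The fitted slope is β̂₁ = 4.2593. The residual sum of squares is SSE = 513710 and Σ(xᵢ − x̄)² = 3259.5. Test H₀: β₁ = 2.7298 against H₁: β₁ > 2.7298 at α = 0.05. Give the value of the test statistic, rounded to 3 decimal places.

MSE = SSE/(n − 2) = 513710/202 = 2543.12.
SE(β̂₁) = √(MSE/Sₓₓ) = √(2543.12/3259.5) = 0.883299.
t = (4.2593 − 2.7298) / 0.883299 = 1.732.
df = n − 2 = 202.
One-sided p ≈ 0.0424, which is < 0.05, so reject H₀.
There is evidence that the true slope on daily sodium intake exceeds 2.7298 mmHg per unit.

t = 1.732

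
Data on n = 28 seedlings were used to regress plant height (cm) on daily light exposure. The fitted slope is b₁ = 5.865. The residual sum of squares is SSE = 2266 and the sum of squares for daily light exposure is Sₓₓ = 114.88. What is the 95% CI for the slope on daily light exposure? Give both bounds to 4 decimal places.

MSE = SSE/(n − 2) = 2266/26 = 87.1538.
SE(b₁) = √(MSE/Sₓₓ) = √(87.1538/114.88) = 0.871006.
df = n − 2 = 26.
t* = t_{0.025, 26} = 2.055529.
Margin = t* × SE = 2.055529 × 0.871006 = 1.790378.
CI: 5.865 ± 1.790378 → (4.0746, 7.6554).
With 95% confidence, each one-unit increase in daily light exposure is associated with a change of between 4.0746 and 7.6554 cm in plant height.

(4.0746, 7.6554)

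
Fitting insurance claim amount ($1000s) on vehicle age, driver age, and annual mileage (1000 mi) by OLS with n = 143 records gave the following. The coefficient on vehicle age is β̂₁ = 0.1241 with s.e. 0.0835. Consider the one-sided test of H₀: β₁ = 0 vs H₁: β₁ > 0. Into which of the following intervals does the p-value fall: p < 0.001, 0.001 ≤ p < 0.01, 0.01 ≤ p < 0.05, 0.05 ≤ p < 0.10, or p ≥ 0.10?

0.05 ≤ p < 0.10

t = 0.1241 / 0.0835 = 1.486.
df = n − k − 1 = 143 − 3 − 1 = 139.
One-sided p = P(T_{139} > t) ≈ 0.0697.
So 0.05 ≤ p < 0.10.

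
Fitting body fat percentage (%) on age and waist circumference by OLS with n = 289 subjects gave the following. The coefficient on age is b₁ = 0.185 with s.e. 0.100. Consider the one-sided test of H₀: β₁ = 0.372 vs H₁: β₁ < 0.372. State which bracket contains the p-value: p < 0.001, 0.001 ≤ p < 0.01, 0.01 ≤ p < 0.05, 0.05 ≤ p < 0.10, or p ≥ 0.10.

t = (0.185 − 0.372) / 0.100 = -1.870.
df = n − k − 1 = 289 − 2 − 1 = 286.
One-sided p = P(T_{286} < t) ≈ 0.0313.
So 0.01 ≤ p < 0.05.

0.01 ≤ p < 0.05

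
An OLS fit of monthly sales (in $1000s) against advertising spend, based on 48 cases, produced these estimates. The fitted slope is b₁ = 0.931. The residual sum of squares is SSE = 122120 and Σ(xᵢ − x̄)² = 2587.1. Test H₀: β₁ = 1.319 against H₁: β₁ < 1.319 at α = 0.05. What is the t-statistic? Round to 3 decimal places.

MSE = SSE/(n − 2) = 122120/46 = 2654.78.
SE(b₁) = √(MSE/Sₓₓ) = √(2654.78/2587.1) = 1.013.
t = (0.931 − 1.319) / 1.013 = -0.383.
df = n − 2 = 46.
One-sided p ≈ 0.3517, which is ≥ 0.05, so fail to reject H₀.
The data do not give significant evidence that the true slope on advertising spend is below 1.319 $1000s per unit.

t = -0.383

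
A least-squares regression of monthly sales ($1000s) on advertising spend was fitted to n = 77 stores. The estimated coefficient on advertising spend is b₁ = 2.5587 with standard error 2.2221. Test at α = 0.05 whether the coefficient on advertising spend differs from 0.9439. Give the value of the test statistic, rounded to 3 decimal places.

H₀: β₁ = 0.9439 vs H₁: β₁ ≠ 0.9439.
t = (b₁ − β₁⁰)/SE = (2.5587 − 0.9439) / 2.2221 = 0.727.
df = n − 2 = 77 − 2 = 75.
Two-sided p ≈ 0.4697, which is ≥ 0.05, so fail to reject H₀.
The data are consistent with a true slope of 0.9439 $1000s per unit of advertising spend.

t = 0.727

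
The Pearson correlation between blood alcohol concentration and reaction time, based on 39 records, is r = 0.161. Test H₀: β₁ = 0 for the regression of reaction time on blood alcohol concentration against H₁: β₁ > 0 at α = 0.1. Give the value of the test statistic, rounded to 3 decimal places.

t = 0.992

t = r·√(n − 2)/√(1 − r²) = 0.161·√37/√0.974079 = 0.992.
df = n − 2 = 37.
One-sided p ≈ 0.1638, which is ≥ 0.1, so fail to reject H₀.
The data do not give significant evidence of a linear association between blood alcohol concentration and reaction time.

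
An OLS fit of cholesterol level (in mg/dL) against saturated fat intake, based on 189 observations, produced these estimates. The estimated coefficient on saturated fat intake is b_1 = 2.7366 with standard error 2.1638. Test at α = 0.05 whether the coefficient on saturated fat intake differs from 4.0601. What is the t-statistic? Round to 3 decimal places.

H₀: β₁ = 4.0601 vs H₁: β₁ ≠ 4.0601.
t = (b_1 − β₁⁰)/SE = (2.7366 − 4.0601) / 2.1638 = -0.612.
df = n − 2 = 189 − 2 = 187.
Two-sided p ≈ 0.5415, which is ≥ 0.05, so fail to reject H₀.
The data are consistent with a true slope of 4.0601 mg/dL per unit of saturated fat intake.

t = -0.612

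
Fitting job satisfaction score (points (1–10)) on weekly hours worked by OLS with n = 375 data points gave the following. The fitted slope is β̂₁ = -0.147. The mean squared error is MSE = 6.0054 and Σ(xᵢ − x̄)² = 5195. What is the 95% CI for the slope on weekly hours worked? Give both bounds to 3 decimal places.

SE(β̂₁) = √(MSE/Sₓₓ) = √(6.0054/5195) = 0.0339999.
df = n − 2 = 373.
t* = t_{0.025, 373} = 1.966344.
Margin = t* × SE = 1.966344 × 0.0339999 = 0.06686.
CI: -0.147 ± 0.06686 → (-0.214, -0.080).
With 95% confidence, each one-unit increase in weekly hours worked is associated with a change of between -0.214 and -0.080 points (1–10) in job satisfaction score.

(-0.214, -0.080)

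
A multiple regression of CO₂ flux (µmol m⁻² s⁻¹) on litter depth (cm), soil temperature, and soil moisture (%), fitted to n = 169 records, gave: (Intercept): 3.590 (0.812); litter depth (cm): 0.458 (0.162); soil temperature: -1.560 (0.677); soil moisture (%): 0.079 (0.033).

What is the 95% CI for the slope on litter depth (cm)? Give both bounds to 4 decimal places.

(0.1381, 0.7779)

Read off: b = 0.458, SE = 0.162 for litter depth (cm).
df = n − k − 1 = 169 − 3 − 1 = 165.
t* = t_{0.025, 165} = 1.974446.
Margin = t* × SE = 1.974446 × 0.162 = 0.319860.
CI: 0.458 ± 0.319860 → (0.1381, 0.7779).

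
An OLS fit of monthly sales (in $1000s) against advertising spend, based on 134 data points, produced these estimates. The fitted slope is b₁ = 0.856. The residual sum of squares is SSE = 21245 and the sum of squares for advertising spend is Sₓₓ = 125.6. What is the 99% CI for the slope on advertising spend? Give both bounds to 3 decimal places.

(-2.103, 3.815)

MSE = SSE/(n − 2) = 21245/132 = 160.947.
SE(b₁) = √(MSE/Sₓₓ) = √(160.947/125.6) = 1.132.
df = n − 2 = 132.
t* = t_{0.005, 132} = 2.613588.
Margin = t* × SE = 2.613588 × 1.132 = 2.95858.
CI: 0.856 ± 2.95858 → (-2.103, 3.815).
With 99% confidence, each one-unit increase in advertising spend is associated with a change of between -2.103 and 3.815 $1000s in monthly sales.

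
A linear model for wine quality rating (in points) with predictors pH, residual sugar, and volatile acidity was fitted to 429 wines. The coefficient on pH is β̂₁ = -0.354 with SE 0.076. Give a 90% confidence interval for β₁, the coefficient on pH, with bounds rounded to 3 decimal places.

df = n − k − 1 = 429 − 3 − 1 = 425.
t* = t_{0.05, 425} = 1.648447.
Margin = t* × SE = 1.648447 × 0.076 = 0.12528.
CI: -0.354 ± 0.12528 → (-0.479, -0.229).
With 90% confidence, each one-unit increase in pH is associated with a change of between -0.479 and -0.229 points in wine quality rating, holding the other predictors fixed.

(-0.479, -0.229)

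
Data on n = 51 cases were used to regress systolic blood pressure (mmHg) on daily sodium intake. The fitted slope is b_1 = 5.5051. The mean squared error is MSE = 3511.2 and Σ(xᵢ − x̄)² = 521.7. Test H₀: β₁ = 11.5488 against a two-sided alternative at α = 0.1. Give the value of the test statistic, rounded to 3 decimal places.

SE(b_1) = √(MSE/Sₓₓ) = √(3511.2/521.7) = 2.59428.
t = (5.5051 − 11.5488) / 2.59428 = -2.330.
df = n − 2 = 49.
Two-sided p ≈ 0.0240, which is < 0.1, so reject H₀.
There is evidence that the true slope on daily sodium intake differs from 11.5488 mmHg per unit.

t = -2.330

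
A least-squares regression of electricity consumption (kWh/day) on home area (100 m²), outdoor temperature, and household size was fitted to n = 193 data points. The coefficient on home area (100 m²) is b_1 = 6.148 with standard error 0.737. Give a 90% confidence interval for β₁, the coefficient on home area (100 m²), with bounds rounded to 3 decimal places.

df = n − k − 1 = 193 − 3 − 1 = 189.
t* = t_{0.05, 189} = 1.652956.
Margin = t* × SE = 1.652956 × 0.737 = 1.21823.
CI: 6.148 ± 1.21823 → (4.930, 7.366).
With 90% confidence, each one-unit increase in home area (100 m²) is associated with a change of between 4.930 and 7.366 kWh/day in electricity consumption, holding the other predictors fixed.

(4.930, 7.366)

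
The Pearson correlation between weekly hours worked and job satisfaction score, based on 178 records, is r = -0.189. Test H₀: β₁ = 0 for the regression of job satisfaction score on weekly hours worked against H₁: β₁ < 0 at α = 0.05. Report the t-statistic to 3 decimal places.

t = -2.553

t = r·√(n − 2)/√(1 − r²) = -0.189·√176/√0.964279 = -2.553.
df = n − 2 = 176.
One-sided p ≈ 0.0058, which is < 0.05, so reject H₀.
There is evidence of a linear association between weekly hours worked and job satisfaction score.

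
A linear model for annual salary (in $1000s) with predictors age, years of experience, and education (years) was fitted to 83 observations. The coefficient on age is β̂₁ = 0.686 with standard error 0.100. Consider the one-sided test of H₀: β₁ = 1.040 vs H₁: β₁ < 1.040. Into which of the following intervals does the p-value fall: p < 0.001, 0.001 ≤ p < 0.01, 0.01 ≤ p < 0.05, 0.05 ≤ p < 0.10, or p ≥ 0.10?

p < 0.001

t = (0.686 − 1.040) / 0.100 = -3.540.
df = n − k − 1 = 83 − 3 − 1 = 79.
One-sided p = P(T_{79} < t) ≈ 0.0003.
So p < 0.001.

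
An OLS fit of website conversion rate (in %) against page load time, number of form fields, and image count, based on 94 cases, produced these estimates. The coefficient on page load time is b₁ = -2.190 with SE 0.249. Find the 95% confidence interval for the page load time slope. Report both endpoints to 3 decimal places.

df = n − k − 1 = 94 − 3 − 1 = 90.
t* = t_{0.025, 90} = 1.986675.
Margin = t* × SE = 1.986675 × 0.249 = 0.49468.
CI: -2.190 ± 0.49468 → (-2.685, -1.695).
With 95% confidence, each one-unit increase in page load time is associated with a change of between -2.685 and -1.695 % in website conversion rate, holding the other predictors fixed.

(-2.685, -1.695)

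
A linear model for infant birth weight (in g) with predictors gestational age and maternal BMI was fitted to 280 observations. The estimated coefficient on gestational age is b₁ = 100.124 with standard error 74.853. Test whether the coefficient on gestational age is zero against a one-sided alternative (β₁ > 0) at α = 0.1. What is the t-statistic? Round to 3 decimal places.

t = 1.338

H₀: β₁ = 0 vs H₁: β₁ > 0.
t = (b₁ − β₁⁰)/SE = 100.124 / 74.853 = 1.338.
df = n − k − 1 = 280 − 2 − 1 = 277.
One-sided p ≈ 0.0911, which is < 0.1, so reject H₀.
There is evidence that the true slope on gestational age is positive, holding the other predictors fixed.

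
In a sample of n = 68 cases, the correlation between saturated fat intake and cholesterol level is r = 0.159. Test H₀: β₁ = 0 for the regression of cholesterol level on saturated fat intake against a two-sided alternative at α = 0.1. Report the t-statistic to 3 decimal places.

t = r·√(n − 2)/√(1 − r²) = 0.159·√66/√0.974719 = 1.308.
df = n − 2 = 66.
Two-sided p ≈ 0.1953, which is ≥ 0.1, so fail to reject H₀.
The data do not give significant evidence of a linear association between saturated fat intake and cholesterol level.

t = 1.308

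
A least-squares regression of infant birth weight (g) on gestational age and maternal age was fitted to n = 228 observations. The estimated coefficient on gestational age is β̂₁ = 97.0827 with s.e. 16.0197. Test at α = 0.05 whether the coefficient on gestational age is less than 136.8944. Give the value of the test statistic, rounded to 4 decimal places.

H₀: β₁ = 136.8944 vs H₁: β₁ < 136.8944.
t = (β̂₁ − β₁⁰)/SE = (97.0827 − 136.8944) / 16.0197 = -2.4852.
df = n − k − 1 = 228 − 2 − 1 = 225.
One-sided p ≈ 0.0068, which is < 0.05, so reject H₀.
There is evidence that the true slope on gestational age is below 136.8944 g per unit, holding the other predictors fixed.

t = -2.4852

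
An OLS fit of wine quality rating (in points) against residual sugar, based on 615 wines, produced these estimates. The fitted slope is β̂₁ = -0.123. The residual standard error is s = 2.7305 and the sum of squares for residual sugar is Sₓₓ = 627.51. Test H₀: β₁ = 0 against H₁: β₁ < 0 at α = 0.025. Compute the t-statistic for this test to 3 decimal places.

t = -1.128

SE(β̂₁) = s/√Sₓₓ = 2.7305/√627.51 = 0.109001.
t = -0.123 / 0.109001 = -1.128.
df = n − 2 = 613.
One-sided p ≈ 0.1298, which is ≥ 0.025, so fail to reject H₀.
The data do not give significant evidence that the true slope on residual sugar is negative.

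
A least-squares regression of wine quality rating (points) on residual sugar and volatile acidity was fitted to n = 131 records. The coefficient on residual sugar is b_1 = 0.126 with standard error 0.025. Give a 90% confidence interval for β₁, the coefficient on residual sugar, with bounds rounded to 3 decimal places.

(0.085, 0.167)

df = n − k − 1 = 131 − 2 − 1 = 128.
t* = t_{0.05, 128} = 1.656845.
Margin = t* × SE = 1.656845 × 0.025 = 0.04142.
CI: 0.126 ± 0.04142 → (0.085, 0.167).
With 90% confidence, each one-unit increase in residual sugar is associated with a change of between 0.085 and 0.167 points in wine quality rating, holding the other predictors fixed.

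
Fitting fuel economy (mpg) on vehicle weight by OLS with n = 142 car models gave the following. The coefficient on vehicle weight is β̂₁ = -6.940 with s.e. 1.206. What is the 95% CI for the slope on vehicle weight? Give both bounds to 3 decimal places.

df = n − 2 = 142 − 2 = 140.
t* = t_{0.025, 140} = 1.977054.
Margin = t* × SE = 1.977054 × 1.206 = 2.38433.
CI: -6.940 ± 2.38433 → (-9.324, -4.556).
With 95% confidence, each one-unit increase in vehicle weight is associated with a change of between -9.324 and -4.556 mpg in fuel economy.

(-9.324, -4.556)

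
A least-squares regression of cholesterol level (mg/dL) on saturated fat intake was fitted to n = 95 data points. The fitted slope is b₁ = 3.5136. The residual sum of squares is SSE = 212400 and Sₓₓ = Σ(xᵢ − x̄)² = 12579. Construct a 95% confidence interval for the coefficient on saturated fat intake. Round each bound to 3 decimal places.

MSE = SSE/(n − 2) = 212400/93 = 2283.87.
SE(b₁) = √(MSE/Sₓₓ) = √(2283.87/12579) = 0.426101.
df = n − 2 = 93.
t* = t_{0.025, 93} = 1.985802.
Margin = t* × SE = 1.985802 × 0.426101 = 0.84615.
CI: 3.5136 ± 0.84615 → (2.667, 4.360).
With 95% confidence, each one-unit increase in saturated fat intake is associated with a change of between 2.667 and 4.360 mg/dL in cholesterol level.

(2.667, 4.360)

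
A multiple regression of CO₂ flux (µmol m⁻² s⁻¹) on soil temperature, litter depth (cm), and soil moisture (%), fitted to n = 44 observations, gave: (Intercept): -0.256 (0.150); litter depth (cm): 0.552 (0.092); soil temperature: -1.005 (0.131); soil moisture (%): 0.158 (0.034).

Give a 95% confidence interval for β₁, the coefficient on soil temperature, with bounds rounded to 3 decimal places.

(-1.270, -0.740)

Read off: b = -1.005, SE = 0.131 for soil temperature.
df = n − k − 1 = 44 − 3 − 1 = 40.
t* = t_{0.025, 40} = 2.021075.
Margin = t* × SE = 2.021075 × 0.131 = 0.26476.
CI: -1.005 ± 0.26476 → (-1.270, -0.740).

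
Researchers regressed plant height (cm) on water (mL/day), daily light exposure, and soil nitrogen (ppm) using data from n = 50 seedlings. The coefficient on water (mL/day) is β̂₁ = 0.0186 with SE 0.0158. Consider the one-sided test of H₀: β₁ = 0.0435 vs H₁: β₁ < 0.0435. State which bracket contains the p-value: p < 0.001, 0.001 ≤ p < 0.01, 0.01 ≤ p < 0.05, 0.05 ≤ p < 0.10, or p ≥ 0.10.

t = (0.0186 − 0.0435) / 0.0158 = -1.576.
df = n − k − 1 = 50 − 3 − 1 = 46.
One-sided p = P(T_{46} < t) ≈ 0.0609.
So 0.05 ≤ p < 0.10.

0.05 ≤ p < 0.10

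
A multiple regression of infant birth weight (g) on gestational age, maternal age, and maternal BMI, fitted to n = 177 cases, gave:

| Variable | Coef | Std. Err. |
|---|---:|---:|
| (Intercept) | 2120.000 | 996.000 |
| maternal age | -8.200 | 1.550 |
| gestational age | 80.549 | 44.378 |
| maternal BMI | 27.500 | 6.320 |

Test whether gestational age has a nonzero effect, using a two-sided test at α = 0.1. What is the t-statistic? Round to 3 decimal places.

t = 1.815

Read off: b = 80.549, SE = 44.378 for gestational age.
H₀: β₁ = 0 vs H₁: β₁ ≠ 0.
t = 80.549 / 44.378 = 1.815.
df = n − k − 1 = 177 − 3 − 1 = 173.
Two-sided p ≈ 0.0712, which is < 0.1, so reject H₀.
There is evidence that gestational age is associated with infant birth weight, holding the other predictors fixed.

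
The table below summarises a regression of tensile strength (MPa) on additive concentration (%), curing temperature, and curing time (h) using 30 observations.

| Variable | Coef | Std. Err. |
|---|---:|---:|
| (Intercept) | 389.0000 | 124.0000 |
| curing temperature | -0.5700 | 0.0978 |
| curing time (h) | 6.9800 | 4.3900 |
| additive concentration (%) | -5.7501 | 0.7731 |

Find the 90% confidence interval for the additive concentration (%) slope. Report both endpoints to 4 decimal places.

(-7.0687, -4.4315)

Read off: b = -5.7501, SE = 0.7731 for additive concentration (%).
df = n − k − 1 = 30 − 3 − 1 = 26.
t* = t_{0.05, 26} = 1.705618.
Margin = t* × SE = 1.705618 × 0.7731 = 1.318613.
CI: -5.7501 ± 1.318613 → (-7.0687, -4.4315).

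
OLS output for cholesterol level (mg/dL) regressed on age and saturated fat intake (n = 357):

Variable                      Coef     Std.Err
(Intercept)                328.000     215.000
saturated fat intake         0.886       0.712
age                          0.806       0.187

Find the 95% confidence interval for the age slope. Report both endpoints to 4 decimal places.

(0.4382, 1.1738)

Read off: b = 0.806, SE = 0.187 for age.
df = n − k − 1 = 357 − 2 − 1 = 354.
t* = t_{0.025, 354} = 1.966688.
Margin = t* × SE = 1.966688 × 0.187 = 0.367771.
CI: 0.806 ± 0.367771 → (0.4382, 1.1738).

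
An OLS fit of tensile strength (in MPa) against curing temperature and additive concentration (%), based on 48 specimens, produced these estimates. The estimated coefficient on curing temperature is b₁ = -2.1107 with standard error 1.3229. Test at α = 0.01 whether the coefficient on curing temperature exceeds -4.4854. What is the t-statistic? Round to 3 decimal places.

t = 1.795

H₀: β₁ = -4.4854 vs H₁: β₁ > -4.4854.
t = (b₁ − β₁⁰)/SE = (-2.1107 − (-4.4854)) / 1.3229 = 1.795.
df = n − k − 1 = 48 − 2 − 1 = 45.
One-sided p ≈ 0.0397, which is ≥ 0.01, so fail to reject H₀.
The data do not give significant evidence that the true slope on curing temperature exceeds -4.4854 MPa per unit, holding the other predictors fixed.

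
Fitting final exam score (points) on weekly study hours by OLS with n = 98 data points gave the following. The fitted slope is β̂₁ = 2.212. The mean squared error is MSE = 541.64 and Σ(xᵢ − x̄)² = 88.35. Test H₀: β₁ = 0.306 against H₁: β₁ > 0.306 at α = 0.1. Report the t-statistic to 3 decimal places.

SE(β̂₁) = √(MSE/Sₓₓ) = √(541.64/88.35) = 2.47601.
t = (2.212 − 0.306) / 2.47601 = 0.770.
df = n − 2 = 96.
One-sided p ≈ 0.2217, which is ≥ 0.1, so fail to reject H₀.
The data do not give significant evidence that the true slope on weekly study hours exceeds 0.306 points per unit.

t = 0.770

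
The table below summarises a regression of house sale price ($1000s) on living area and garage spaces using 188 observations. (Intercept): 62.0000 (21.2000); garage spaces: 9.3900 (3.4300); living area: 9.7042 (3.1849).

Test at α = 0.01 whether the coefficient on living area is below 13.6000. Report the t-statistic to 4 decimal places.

Read off: b = 9.7042, SE = 3.1849 for living area.
H₀: β₁ = 13.6000 vs H₁: β₁ < 13.6000.
t = (9.7042 − 13.6000) / 3.1849 = -1.2232.
df = n − k − 1 = 188 − 2 − 1 = 185.
One-sided p ≈ 0.1114, which is ≥ 0.01, so fail to reject H₀.
The data do not give significant evidence that the true slope on living area is below 13.6000 $1000s per unit, holding the other predictors fixed.

t = -1.2232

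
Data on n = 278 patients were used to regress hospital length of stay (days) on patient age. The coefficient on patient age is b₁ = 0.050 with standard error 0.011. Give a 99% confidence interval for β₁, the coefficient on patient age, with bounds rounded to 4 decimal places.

(0.0215, 0.0785)

df = n − 2 = 278 − 2 = 276.
t* = t_{0.005, 276} = 2.593759.
Margin = t* × SE = 2.593759 × 0.011 = 0.028531.
CI: 0.050 ± 0.028531 → (0.0215, 0.0785).
With 99% confidence, each one-unit increase in patient age is associated with a change of between 0.0215 and 0.0785 days in hospital length of stay.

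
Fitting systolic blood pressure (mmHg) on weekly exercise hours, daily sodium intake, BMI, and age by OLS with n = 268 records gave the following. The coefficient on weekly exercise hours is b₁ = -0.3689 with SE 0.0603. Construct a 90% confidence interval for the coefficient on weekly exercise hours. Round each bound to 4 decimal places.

df = n − k − 1 = 268 − 4 − 1 = 263.
t* = t_{0.05, 263} = 1.650668.
Margin = t* × SE = 1.650668 × 0.0603 = 0.099535.
CI: -0.3689 ± 0.099535 → (-0.4684, -0.2694).
With 90% confidence, each one-unit increase in weekly exercise hours is associated with a change of between -0.4684 and -0.2694 mmHg in systolic blood pressure, holding the other predictors fixed.

(-0.4684, -0.2694)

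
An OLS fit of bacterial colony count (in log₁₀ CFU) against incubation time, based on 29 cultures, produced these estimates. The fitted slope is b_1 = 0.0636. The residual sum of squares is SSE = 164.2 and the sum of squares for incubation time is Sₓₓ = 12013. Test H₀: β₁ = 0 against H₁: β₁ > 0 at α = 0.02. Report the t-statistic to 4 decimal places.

t = 2.8267

MSE = SSE/(n − 2) = 164.2/27 = 6.08148.
SE(b_1) = √(MSE/Sₓₓ) = √(6.08148/12013) = 0.0224998.
t = 0.0636 / 0.0224998 = 2.8267.
df = n − 2 = 27.
One-sided p ≈ 0.0044, which is < 0.02, so reject H₀.
There is evidence that the true slope on incubation time is positive.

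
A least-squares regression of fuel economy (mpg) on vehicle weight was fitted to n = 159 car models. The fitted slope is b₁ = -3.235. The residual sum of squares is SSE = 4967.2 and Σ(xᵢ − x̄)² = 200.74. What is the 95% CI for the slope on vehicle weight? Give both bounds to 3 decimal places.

(-4.019, -2.451)

MSE = SSE/(n − 2) = 4967.2/157 = 31.6382.
SE(b₁) = √(MSE/Sₓₓ) = √(31.6382/200.74) = 0.396999.
df = n − 2 = 157.
t* = t_{0.025, 157} = 1.975189.
Margin = t* × SE = 1.975189 × 0.396999 = 0.78415.
CI: -3.235 ± 0.78415 → (-4.019, -2.451).
With 95% confidence, each one-unit increase in vehicle weight is associated with a change of between -4.019 and -2.451 mpg in fuel economy.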